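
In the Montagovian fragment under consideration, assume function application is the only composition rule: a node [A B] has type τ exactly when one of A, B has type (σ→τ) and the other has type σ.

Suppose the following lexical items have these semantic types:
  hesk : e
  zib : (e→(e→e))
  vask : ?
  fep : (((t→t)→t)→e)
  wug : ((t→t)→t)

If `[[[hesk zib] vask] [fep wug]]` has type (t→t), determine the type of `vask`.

((e→e)→(e→(t→t)))

[[[hesk zib] vask] [fep wug]] must have type (t→t). The sister [fep wug] has type e; that is not a function onto (t→t), so [[hesk zib] vask] must be the functor, of type (e→(t→t)).
[[hesk zib] vask] must have type (e→(t→t)). The sister [hesk zib] has type (e→e); that is not a function onto (e→(t→t)), so vask must be the functor, of type ((e→e)→(e→(t→t))).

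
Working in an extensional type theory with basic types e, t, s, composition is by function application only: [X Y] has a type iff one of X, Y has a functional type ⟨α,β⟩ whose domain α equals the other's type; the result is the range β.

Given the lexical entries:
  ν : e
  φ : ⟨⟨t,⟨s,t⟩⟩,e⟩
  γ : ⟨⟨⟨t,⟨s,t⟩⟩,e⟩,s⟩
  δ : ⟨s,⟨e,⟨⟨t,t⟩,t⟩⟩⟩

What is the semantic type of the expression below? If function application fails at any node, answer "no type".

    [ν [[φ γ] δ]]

⟨⟨t,t⟩,t⟩

[φ γ] — γ of type ⟨⟨⟨t,⟨s,t⟩⟩,e⟩,s⟩ combines with φ of type ⟨⟨t,⟨s,t⟩⟩,e⟩: type s.
[[φ γ] δ] — δ of type ⟨s,⟨e,⟨⟨t,t⟩,t⟩⟩⟩ combines with [φ γ] of type s: type ⟨e,⟨⟨t,t⟩,t⟩⟩.
[ν [[φ γ] δ]] — [[φ γ] δ] of type ⟨e,⟨⟨t,t⟩,t⟩⟩ combines with ν of type e: type ⟨⟨t,t⟩,t⟩.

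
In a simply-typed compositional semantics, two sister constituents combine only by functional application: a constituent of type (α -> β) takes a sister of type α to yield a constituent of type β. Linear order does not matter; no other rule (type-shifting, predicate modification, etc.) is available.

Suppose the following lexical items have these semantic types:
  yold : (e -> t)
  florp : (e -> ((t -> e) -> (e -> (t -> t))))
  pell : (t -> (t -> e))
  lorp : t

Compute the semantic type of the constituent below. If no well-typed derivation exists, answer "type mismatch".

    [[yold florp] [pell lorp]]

type mismatch

[yold florp]: (e -> t) and (e -> ((t -> e) -> (e -> (t -> t)))) cannot combine by function application — type clash.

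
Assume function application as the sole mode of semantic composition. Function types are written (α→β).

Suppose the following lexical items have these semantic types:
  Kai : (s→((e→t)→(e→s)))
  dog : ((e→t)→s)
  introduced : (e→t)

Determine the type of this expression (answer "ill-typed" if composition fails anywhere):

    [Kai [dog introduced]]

((e→t)→(e→s))

[dog introduced]: functor dog : ((e→t)→s), argument introduced : (e→t); result s.
[Kai [dog introduced]]: functor Kai : (s→((e→t)→(e→s))), argument [dog introduced] : s; result ((e→t)→(e→s)).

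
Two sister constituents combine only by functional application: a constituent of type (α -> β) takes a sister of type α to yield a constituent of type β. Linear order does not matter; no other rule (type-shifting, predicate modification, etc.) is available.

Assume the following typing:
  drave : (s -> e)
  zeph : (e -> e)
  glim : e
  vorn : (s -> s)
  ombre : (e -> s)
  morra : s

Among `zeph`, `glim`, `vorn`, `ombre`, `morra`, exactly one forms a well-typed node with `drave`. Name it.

zeph : (e -> e) — neither side's domain matches the other.
glim : e — neither side's domain matches the other.
vorn : (s -> s) — neither side's domain matches the other.
ombre : (e -> s) — neither side's domain matches the other.
morra — combines: drave : (s -> e) takes morra : s as argument, giving e.

morra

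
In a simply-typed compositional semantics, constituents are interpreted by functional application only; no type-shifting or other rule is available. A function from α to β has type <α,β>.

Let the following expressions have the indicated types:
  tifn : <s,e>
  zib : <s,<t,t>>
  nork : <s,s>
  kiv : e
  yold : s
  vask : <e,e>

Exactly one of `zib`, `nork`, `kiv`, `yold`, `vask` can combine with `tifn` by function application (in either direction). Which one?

zib : <s,<t,t>> — no; tifn wants s, and zib wants s.
nork : <s,s> — no; tifn wants s, and nork wants s.
kiv : e — no; tifn wants s, and kiv wants nothing (atomic).
yold — combines: tifn : <s,e> takes yold : s as argument, giving e.
vask : <e,e> — no; tifn wants s, and vask wants e.

yold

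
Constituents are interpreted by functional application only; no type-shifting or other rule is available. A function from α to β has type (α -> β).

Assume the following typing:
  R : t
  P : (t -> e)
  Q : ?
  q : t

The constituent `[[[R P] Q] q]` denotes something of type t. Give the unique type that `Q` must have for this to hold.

(e -> (t -> t))

[[[R P] Q] q] is required to be t. q : t cannot yield t as functor, so [[R P] Q] : (t -> t).
[[R P] Q] is required to be (t -> t). [R P] : e cannot yield (t -> t) as functor, so Q : (e -> (t -> t)).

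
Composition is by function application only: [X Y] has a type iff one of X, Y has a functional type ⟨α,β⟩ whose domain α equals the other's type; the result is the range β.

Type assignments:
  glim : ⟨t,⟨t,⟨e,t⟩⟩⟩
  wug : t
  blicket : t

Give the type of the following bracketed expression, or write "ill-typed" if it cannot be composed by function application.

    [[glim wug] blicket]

At [glim wug], glim : ⟨t,⟨t,⟨e,t⟩⟩⟩ takes wug : t, giving ⟨t,⟨e,t⟩⟩.
At [[glim wug] blicket], [glim wug] : ⟨t,⟨e,t⟩⟩ takes blicket : t, giving ⟨e,t⟩.

⟨e,t⟩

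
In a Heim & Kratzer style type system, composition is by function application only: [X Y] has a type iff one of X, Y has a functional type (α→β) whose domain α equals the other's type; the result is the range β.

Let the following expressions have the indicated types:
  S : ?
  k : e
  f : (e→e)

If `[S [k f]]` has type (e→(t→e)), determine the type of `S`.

[S [k f]] is required to be (e→(t→e)). [k f] : e cannot yield (e→(t→e)) as functor, so S : (e→(e→(t→e))).

(e→(e→(t→e)))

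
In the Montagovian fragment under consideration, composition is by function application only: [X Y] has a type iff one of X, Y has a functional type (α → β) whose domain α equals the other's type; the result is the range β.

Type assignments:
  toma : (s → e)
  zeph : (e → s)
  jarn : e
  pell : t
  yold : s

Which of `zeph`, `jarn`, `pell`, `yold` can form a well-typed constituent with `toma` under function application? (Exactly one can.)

yold

zeph : (e → s) — does not combine with toma.
jarn : e — does not combine with toma.
pell : t — does not combine with toma.
yold — combines: toma : (s → e) takes yold : s as argument, giving e.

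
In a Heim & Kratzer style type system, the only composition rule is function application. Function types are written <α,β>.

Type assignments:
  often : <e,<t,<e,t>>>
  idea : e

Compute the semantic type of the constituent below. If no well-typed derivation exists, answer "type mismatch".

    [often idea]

[often idea]: functor often : <e,<t,<e,t>>>, argument idea : e; result <t,<e,t>>.

<t,<e,t>>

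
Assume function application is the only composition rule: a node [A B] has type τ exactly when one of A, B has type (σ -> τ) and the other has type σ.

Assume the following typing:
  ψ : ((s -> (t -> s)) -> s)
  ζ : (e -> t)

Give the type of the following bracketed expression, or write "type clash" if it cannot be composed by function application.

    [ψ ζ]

At [ψ ζ]: neither ((s -> (t -> s)) -> s) nor (e -> t) can take the other as argument; the node is ill-typed.

type clash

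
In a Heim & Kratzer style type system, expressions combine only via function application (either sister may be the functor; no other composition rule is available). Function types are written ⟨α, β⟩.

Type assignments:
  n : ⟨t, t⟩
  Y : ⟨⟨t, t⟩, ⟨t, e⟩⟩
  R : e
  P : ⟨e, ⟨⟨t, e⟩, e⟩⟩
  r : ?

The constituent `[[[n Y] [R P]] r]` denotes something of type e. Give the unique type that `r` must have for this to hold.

At [[[n Y] [R P]] r] (required: e): [[n Y] [R P]] is e, which is not a function with range e; hence r is the functor — type ⟨e, e⟩.

⟨e, e⟩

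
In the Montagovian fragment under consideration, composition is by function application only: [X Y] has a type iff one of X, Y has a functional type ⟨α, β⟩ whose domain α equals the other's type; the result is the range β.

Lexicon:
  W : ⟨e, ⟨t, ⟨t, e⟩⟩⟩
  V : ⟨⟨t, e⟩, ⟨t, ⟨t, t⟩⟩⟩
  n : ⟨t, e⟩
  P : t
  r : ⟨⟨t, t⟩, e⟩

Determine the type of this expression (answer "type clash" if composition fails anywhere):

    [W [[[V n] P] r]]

At [V n], V : ⟨⟨t, e⟩, ⟨t, ⟨t, t⟩⟩⟩ takes n : ⟨t, e⟩, giving ⟨t, ⟨t, t⟩⟩.
At [[V n] P], [V n] : ⟨t, ⟨t, t⟩⟩ takes P : t, giving ⟨t, t⟩.
At [[[V n] P] r], r : ⟨⟨t, t⟩, e⟩ takes [[V n] P] : ⟨t, t⟩, giving e.
At [W [[[V n] P] r]], W : ⟨e, ⟨t, ⟨t, e⟩⟩⟩ takes [[[V n] P] r] : e, giving ⟨t, ⟨t, e⟩⟩.

⟨t, ⟨t, e⟩⟩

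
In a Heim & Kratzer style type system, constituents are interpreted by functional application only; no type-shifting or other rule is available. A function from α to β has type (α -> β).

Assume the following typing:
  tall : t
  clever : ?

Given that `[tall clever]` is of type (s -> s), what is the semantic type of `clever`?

(t -> (s -> s))

For [tall clever] to have type (s -> s) with tall of type t, clever must be the function: clever : (t -> (s -> s)).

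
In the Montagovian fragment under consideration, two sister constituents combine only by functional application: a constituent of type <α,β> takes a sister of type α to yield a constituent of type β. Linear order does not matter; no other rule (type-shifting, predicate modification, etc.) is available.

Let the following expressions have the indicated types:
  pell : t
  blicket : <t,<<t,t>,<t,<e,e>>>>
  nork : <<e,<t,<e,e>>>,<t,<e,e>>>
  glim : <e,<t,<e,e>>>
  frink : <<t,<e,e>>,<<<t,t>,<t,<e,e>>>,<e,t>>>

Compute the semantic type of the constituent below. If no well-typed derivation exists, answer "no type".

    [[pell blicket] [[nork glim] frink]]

<e,t>

[pell blicket] — blicket of type <t,<<t,t>,<t,<e,e>>>> combines with pell of type t: type <<t,t>,<t,<e,e>>>.
[nork glim] — nork of type <<e,<t,<e,e>>>,<t,<e,e>>> combines with glim of type <e,<t,<e,e>>>: type <t,<e,e>>.
[[nork glim] frink] — frink of type <<t,<e,e>>,<<<t,t>,<t,<e,e>>>,<e,t>>> combines with [nork glim] of type <t,<e,e>>: type <<<t,t>,<t,<e,e>>>,<e,t>>.
[[pell blicket] [[nork glim] frink]] — [[nork glim] frink] of type <<<t,t>,<t,<e,e>>>,<e,t>> combines with [pell blicket] of type <<t,t>,<t,<e,e>>>: type <e,t>.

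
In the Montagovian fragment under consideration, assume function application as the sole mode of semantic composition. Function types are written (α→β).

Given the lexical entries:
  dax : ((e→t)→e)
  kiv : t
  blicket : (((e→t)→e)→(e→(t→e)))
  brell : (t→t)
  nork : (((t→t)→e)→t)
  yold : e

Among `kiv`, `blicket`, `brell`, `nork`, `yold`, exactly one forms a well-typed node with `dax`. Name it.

kiv : t — does not combine with dax.
blicket — combines: blicket : (((e→t)→e)→(e→(t→e))) takes dax : ((e→t)→e) as argument, giving (e→(t→e)).
brell : (t→t) — does not combine with dax.
nork : (((t→t)→e)→t) — does not combine with dax.
yold : e — does not combine with dax.

blicket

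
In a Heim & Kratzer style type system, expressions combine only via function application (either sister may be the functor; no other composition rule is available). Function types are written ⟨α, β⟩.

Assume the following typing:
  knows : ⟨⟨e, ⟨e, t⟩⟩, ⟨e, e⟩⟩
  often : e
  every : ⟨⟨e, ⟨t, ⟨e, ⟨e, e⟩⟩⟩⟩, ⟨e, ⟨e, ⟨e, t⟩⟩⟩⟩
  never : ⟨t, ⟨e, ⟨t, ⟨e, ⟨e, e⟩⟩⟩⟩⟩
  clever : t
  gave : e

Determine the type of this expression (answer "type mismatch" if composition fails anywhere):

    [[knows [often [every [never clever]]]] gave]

[never clever]: functor never : ⟨t, ⟨e, ⟨t, ⟨e, ⟨e, e⟩⟩⟩⟩⟩, argument clever : t; result ⟨e, ⟨t, ⟨e, ⟨e, e⟩⟩⟩⟩.
[every [never clever]]: functor every : ⟨⟨e, ⟨t, ⟨e, ⟨e, e⟩⟩⟩⟩, ⟨e, ⟨e, ⟨e, t⟩⟩⟩⟩, argument [never clever] : ⟨e, ⟨t, ⟨e, ⟨e, e⟩⟩⟩⟩; result ⟨e, ⟨e, ⟨e, t⟩⟩⟩.
[often [every [never clever]]]: functor [every [never clever]] : ⟨e, ⟨e, ⟨e, t⟩⟩⟩, argument often : e; result ⟨e, ⟨e, t⟩⟩.
[knows [often [every [never clever]]]]: functor knows : ⟨⟨e, ⟨e, t⟩⟩, ⟨e, e⟩⟩, argument [often [every [never clever]]] : ⟨e, ⟨e, t⟩⟩; result ⟨e, e⟩.
[[knows [often [every [never clever]]]] gave]: functor [knows [often [every [never clever]]]] : ⟨e, e⟩, argument gave : e; result e.

e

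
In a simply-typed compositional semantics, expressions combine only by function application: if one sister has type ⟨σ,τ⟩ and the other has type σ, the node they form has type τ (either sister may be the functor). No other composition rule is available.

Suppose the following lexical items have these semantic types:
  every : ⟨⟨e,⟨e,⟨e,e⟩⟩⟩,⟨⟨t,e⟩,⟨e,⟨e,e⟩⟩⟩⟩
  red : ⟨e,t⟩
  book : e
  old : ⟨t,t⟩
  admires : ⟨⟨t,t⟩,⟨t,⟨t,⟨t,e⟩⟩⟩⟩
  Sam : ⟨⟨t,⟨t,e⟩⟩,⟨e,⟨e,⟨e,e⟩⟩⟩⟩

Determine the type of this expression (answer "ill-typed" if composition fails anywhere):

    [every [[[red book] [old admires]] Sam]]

At [red book], red : ⟨e,t⟩ takes book : e, giving t.
At [old admires], admires : ⟨⟨t,t⟩,⟨t,⟨t,⟨t,e⟩⟩⟩⟩ takes old : ⟨t,t⟩, giving ⟨t,⟨t,⟨t,e⟩⟩⟩.
At [[red book] [old admires]], [old admires] : ⟨t,⟨t,⟨t,e⟩⟩⟩ takes [red book] : t, giving ⟨t,⟨t,e⟩⟩.
At [[[red book] [old admires]] Sam], Sam : ⟨⟨t,⟨t,e⟩⟩,⟨e,⟨e,⟨e,e⟩⟩⟩⟩ takes [[red book] [old admires]] : ⟨t,⟨t,e⟩⟩, giving ⟨e,⟨e,⟨e,e⟩⟩⟩.
At [every [[[red book] [old admires]] Sam]], every : ⟨⟨e,⟨e,⟨e,e⟩⟩⟩,⟨⟨t,e⟩,⟨e,⟨e,e⟩⟩⟩⟩ takes [[[red book] [old admires]] Sam] : ⟨e,⟨e,⟨e,e⟩⟩⟩, giving ⟨⟨t,e⟩,⟨e,⟨e,e⟩⟩⟩.

⟨⟨t,e⟩,⟨e,⟨e,e⟩⟩⟩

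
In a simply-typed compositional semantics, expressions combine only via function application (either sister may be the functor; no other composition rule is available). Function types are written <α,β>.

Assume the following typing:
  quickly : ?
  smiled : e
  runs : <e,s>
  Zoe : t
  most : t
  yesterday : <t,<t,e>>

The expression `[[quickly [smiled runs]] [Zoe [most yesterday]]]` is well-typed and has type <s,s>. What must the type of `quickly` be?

[[quickly [smiled runs]] [Zoe [most yesterday]]] is required to be <s,s>. [Zoe [most yesterday]] : e cannot yield <s,s> as functor, so [quickly [smiled runs]] : <e,<s,s>>.
[quickly [smiled runs]] is required to be <e,<s,s>>. [smiled runs] : s cannot yield <e,<s,s>> as functor, so quickly : <s,<e,<s,s>>>.

<s,<e,<s,s>>>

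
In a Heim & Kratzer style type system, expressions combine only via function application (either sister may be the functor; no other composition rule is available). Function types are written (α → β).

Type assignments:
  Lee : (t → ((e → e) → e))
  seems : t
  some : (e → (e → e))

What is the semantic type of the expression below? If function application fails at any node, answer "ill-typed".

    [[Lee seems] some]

[Lee seems]: Lee is (t → ((e → e) → e)), seems is t; result ((e → e) → e).
At [[Lee seems] some]: neither ((e → e) → e) nor (e → (e → e)) can take the other as argument; the node is ill-typed.

ill-typed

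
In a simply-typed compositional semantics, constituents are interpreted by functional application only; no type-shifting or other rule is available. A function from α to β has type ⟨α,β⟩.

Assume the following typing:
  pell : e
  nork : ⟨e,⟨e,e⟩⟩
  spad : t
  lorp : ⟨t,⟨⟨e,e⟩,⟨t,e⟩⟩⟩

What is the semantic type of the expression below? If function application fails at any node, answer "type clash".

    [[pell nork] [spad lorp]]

[pell nork]: functor nork : ⟨e,⟨e,e⟩⟩, argument pell : e; result ⟨e,e⟩.
[spad lorp]: functor lorp : ⟨t,⟨⟨e,e⟩,⟨t,e⟩⟩⟩, argument spad : t; result ⟨⟨e,e⟩,⟨t,e⟩⟩.
[[pell nork] [spad lorp]]: functor [spad lorp] : ⟨⟨e,e⟩,⟨t,e⟩⟩, argument [pell nork] : ⟨e,e⟩; result ⟨t,e⟩.

⟨t,e⟩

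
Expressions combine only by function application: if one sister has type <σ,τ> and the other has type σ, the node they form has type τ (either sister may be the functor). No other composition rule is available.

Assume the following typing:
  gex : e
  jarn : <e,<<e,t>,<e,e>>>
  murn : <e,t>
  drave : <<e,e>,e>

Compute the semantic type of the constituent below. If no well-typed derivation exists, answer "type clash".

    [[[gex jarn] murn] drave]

e

[gex jarn]: <e,<<e,t>,<e,e>>> applied to e yields <<e,t>,<e,e>>.
[[gex jarn] murn]: <<e,t>,<e,e>> applied to <e,t> yields <e,e>.
[[[gex jarn] murn] drave]: <<e,e>,e> applied to <e,e> yields e.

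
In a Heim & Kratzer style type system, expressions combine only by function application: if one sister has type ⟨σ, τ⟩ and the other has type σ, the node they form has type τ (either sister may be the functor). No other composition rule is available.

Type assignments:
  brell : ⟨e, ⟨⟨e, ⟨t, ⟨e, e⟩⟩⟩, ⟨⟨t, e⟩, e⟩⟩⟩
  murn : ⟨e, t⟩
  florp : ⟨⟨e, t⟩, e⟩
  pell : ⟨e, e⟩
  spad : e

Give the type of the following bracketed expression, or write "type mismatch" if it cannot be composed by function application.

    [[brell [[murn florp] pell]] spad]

type mismatch

At [murn florp], florp : ⟨⟨e, t⟩, e⟩ takes murn : ⟨e, t⟩, giving e.
At [[murn florp] pell], pell : ⟨e, e⟩ takes [murn florp] : e, giving e.
At [brell [[murn florp] pell]], brell : ⟨e, ⟨⟨e, ⟨t, ⟨e, e⟩⟩⟩, ⟨⟨t, e⟩, e⟩⟩⟩ takes [[murn florp] pell] : e, giving ⟨⟨e, ⟨t, ⟨e, e⟩⟩⟩, ⟨⟨t, e⟩, e⟩⟩.
[[brell [[murn florp] pell]] spad]: ⟨⟨e, ⟨t, ⟨e, e⟩⟩⟩, ⟨⟨t, e⟩, e⟩⟩ with e — neither is a function whose domain matches the other; composition fails here.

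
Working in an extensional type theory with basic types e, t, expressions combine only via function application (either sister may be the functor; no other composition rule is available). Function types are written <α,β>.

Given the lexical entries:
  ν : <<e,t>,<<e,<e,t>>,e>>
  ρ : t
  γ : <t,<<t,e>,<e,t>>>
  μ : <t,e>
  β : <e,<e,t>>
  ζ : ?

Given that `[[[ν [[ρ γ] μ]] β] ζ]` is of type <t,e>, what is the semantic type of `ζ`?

[[[ν [[ρ γ] μ]] β] ζ] must have type <t,e>. The sister [[ν [[ρ γ] μ]] β] has type e; that is not a function onto <t,e>, so ζ must be the functor, of type <e,<t,e>>.

<e,<t,e>>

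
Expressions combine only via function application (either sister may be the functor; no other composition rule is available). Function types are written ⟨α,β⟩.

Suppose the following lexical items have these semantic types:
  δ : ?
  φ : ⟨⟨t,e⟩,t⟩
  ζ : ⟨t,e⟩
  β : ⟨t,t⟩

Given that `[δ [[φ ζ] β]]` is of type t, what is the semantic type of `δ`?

⟨t,t⟩

For [δ [[φ ζ] β]] to have type t with [[φ ζ] β] of type t, δ must be the function: δ : ⟨t,t⟩.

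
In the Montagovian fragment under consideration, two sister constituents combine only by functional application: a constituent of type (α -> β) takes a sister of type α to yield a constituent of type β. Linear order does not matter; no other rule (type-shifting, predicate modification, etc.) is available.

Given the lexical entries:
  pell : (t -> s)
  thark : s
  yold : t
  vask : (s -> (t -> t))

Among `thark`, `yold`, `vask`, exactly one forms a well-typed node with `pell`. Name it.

yold

thark : s — no; pell wants t, and thark wants nothing (atomic).
yold — combines: pell : (t -> s) takes yold : t as argument, giving s.
vask : (s -> (t -> t)) — no; pell wants t, and vask wants s.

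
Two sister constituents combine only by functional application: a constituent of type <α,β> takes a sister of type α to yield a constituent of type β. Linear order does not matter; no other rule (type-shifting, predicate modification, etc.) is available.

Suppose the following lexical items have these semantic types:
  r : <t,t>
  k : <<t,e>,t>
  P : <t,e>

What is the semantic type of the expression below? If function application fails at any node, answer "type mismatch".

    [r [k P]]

[k P]: <<t,e>,t> applied to <t,e> yields t.
[r [k P]]: <t,t> applied to t yields t.

t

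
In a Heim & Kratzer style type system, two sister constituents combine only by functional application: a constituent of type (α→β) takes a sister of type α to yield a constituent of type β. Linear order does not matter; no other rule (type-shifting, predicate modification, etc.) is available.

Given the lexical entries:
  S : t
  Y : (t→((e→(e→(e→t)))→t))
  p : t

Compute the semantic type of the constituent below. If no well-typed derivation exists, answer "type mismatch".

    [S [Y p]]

type mismatch

[Y p]: functor Y : (t→((e→(e→(e→t)))→t)), argument p : t; result ((e→(e→(e→t)))→t).
At [S [Y p]]: neither t nor ((e→(e→(e→t)))→t) can take the other as argument; the node is ill-typed.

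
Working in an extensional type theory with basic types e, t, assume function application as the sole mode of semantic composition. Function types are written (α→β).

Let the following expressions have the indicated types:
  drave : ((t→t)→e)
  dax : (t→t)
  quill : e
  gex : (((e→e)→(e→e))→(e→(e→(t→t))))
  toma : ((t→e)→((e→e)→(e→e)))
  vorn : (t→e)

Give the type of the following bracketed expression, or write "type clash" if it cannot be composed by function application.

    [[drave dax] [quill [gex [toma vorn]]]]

[drave dax] — drave of type ((t→t)→e) combines with dax of type (t→t): type e.
[toma vorn] — toma of type ((t→e)→((e→e)→(e→e))) combines with vorn of type (t→e): type ((e→e)→(e→e)).
[gex [toma vorn]] — gex of type (((e→e)→(e→e))→(e→(e→(t→t)))) combines with [toma vorn] of type ((e→e)→(e→e)): type (e→(e→(t→t))).
[quill [gex [toma vorn]]] — [gex [toma vorn]] of type (e→(e→(t→t))) combines with quill of type e: type (e→(t→t)).
[[drave dax] [quill [gex [toma vorn]]]] — [quill [gex [toma vorn]]] of type (e→(t→t)) combines with [drave dax] of type e: type (t→t).

(t→t)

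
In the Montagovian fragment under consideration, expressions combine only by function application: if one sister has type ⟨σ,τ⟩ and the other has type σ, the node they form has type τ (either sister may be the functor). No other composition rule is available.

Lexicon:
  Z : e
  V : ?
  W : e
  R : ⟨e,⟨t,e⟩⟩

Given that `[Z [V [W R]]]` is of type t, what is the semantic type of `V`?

[Z [V [W R]]] is required to be t. Z : e cannot yield t as functor, so [V [W R]] : ⟨e,t⟩.
[V [W R]] is required to be ⟨e,t⟩. [W R] : ⟨t,e⟩ cannot yield ⟨e,t⟩ as functor, so V : ⟨⟨t,e⟩,⟨e,t⟩⟩.

⟨⟨t,e⟩,⟨e,t⟩⟩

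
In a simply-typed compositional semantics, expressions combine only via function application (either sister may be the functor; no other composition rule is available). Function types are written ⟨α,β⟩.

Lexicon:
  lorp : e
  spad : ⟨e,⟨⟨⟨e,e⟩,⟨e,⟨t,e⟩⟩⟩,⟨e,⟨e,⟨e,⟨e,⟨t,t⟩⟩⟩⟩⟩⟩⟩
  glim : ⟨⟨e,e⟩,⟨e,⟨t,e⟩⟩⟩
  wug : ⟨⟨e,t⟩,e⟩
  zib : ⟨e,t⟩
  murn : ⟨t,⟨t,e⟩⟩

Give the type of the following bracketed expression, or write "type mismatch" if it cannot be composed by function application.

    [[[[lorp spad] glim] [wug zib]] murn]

[lorp spad] — spad of type ⟨e,⟨⟨⟨e,e⟩,⟨e,⟨t,e⟩⟩⟩,⟨e,⟨e,⟨e,⟨e,⟨t,t⟩⟩⟩⟩⟩⟩⟩ combines with lorp of type e: type ⟨⟨⟨e,e⟩,⟨e,⟨t,e⟩⟩⟩,⟨e,⟨e,⟨e,⟨e,⟨t,t⟩⟩⟩⟩⟩⟩.
[[lorp spad] glim] — [lorp spad] of type ⟨⟨⟨e,e⟩,⟨e,⟨t,e⟩⟩⟩,⟨e,⟨e,⟨e,⟨e,⟨t,t⟩⟩⟩⟩⟩⟩ combines with glim of type ⟨⟨e,e⟩,⟨e,⟨t,e⟩⟩⟩: type ⟨e,⟨e,⟨e,⟨e,⟨t,t⟩⟩⟩⟩⟩.
[wug zib] — wug of type ⟨⟨e,t⟩,e⟩ combines with zib of type ⟨e,t⟩: type e.
[[[lorp spad] glim] [wug zib]] — [[lorp spad] glim] of type ⟨e,⟨e,⟨e,⟨e,⟨t,t⟩⟩⟩⟩⟩ combines with [wug zib] of type e: type ⟨e,⟨e,⟨e,⟨t,t⟩⟩⟩⟩.
[[[[lorp spad] glim] [wug zib]] murn]: ⟨e,⟨e,⟨e,⟨t,t⟩⟩⟩⟩ with ⟨t,⟨t,e⟩⟩ — neither is a function whose domain matches the other; composition fails here.

type mismatch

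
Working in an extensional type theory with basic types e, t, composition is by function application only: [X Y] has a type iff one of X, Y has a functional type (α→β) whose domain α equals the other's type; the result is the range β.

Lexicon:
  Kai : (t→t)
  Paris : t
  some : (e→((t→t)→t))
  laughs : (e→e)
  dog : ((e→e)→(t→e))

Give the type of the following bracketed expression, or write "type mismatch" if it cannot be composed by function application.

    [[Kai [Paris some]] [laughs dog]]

[Paris some]: t with (e→((t→t)→t)) — neither is a function whose domain matches the other; composition fails here.

type mismatch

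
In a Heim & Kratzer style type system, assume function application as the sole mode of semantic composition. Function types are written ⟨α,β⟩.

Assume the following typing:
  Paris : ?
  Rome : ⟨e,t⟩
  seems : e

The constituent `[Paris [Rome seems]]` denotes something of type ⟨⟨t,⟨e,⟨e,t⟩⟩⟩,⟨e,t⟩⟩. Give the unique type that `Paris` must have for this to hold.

⟨t,⟨⟨t,⟨e,⟨e,t⟩⟩⟩,⟨e,t⟩⟩⟩

[Paris [Rome seems]] is required to be ⟨⟨t,⟨e,⟨e,t⟩⟩⟩,⟨e,t⟩⟩. [Rome seems] : t cannot yield ⟨⟨t,⟨e,⟨e,t⟩⟩⟩,⟨e,t⟩⟩ as functor, so Paris : ⟨t,⟨⟨t,⟨e,⟨e,t⟩⟩⟩,⟨e,t⟩⟩⟩.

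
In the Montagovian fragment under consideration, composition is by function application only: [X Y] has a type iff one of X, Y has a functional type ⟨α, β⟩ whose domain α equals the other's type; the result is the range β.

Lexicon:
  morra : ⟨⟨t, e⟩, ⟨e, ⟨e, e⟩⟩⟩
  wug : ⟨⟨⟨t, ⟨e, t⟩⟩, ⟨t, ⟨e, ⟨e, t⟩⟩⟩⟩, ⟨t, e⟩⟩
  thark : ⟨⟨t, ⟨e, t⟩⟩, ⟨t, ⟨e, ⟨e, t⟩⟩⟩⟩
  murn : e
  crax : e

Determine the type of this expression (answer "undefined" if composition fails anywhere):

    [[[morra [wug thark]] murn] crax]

e

[wug thark]: ⟨⟨⟨t, ⟨e, t⟩⟩, ⟨t, ⟨e, ⟨e, t⟩⟩⟩⟩, ⟨t, e⟩⟩ applied to ⟨⟨t, ⟨e, t⟩⟩, ⟨t, ⟨e, ⟨e, t⟩⟩⟩⟩ yields ⟨t, e⟩.
[morra [wug thark]]: ⟨⟨t, e⟩, ⟨e, ⟨e, e⟩⟩⟩ applied to ⟨t, e⟩ yields ⟨e, ⟨e, e⟩⟩.
[[morra [wug thark]] murn]: ⟨e, ⟨e, e⟩⟩ applied to e yields ⟨e, e⟩.
[[[morra [wug thark]] murn] crax]: ⟨e, e⟩ applied to e yields e.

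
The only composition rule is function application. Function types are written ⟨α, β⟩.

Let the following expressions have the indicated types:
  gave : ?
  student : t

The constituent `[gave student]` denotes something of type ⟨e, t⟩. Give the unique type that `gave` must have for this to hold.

[gave student] is required to be ⟨e, t⟩. student : t cannot yield ⟨e, t⟩ as functor, so gave : ⟨t, ⟨e, t⟩⟩.

⟨t, ⟨e, t⟩⟩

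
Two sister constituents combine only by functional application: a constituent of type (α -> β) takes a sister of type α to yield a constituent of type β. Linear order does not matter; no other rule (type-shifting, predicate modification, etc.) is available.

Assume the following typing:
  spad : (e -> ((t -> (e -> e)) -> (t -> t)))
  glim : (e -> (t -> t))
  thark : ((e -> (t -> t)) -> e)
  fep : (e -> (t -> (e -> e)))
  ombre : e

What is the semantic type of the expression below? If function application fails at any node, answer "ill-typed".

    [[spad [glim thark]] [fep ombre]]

At [glim thark], thark : ((e -> (t -> t)) -> e) takes glim : (e -> (t -> t)), giving e.
At [spad [glim thark]], spad : (e -> ((t -> (e -> e)) -> (t -> t))) takes [glim thark] : e, giving ((t -> (e -> e)) -> (t -> t)).
At [fep ombre], fep : (e -> (t -> (e -> e))) takes ombre : e, giving (t -> (e -> e)).
At [[spad [glim thark]] [fep ombre]], [spad [glim thark]] : ((t -> (e -> e)) -> (t -> t)) takes [fep ombre] : (t -> (e -> e)), giving (t -> t).

(t -> t)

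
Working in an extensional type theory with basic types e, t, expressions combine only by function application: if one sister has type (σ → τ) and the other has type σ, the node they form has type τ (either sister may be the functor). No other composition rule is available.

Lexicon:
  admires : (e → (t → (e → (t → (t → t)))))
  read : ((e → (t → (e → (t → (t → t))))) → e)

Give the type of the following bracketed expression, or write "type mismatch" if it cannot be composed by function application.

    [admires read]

[admires read]: functor read : ((e → (t → (e → (t → (t → t))))) → e), argument admires : (e → (t → (e → (t → (t → t))))); result e.

e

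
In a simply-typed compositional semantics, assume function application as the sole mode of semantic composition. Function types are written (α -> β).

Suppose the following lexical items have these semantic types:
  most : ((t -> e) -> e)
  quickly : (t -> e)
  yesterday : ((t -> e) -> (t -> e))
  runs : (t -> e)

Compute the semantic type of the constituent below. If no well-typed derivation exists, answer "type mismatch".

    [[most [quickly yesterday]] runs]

At [quickly yesterday], yesterday : ((t -> e) -> (t -> e)) takes quickly : (t -> e), giving (t -> e).
At [most [quickly yesterday]], most : ((t -> e) -> e) takes [quickly yesterday] : (t -> e), giving e.
At [[most [quickly yesterday]] runs]: neither e nor (t -> e) can take the other as argument; the node is ill-typed.

type mismatch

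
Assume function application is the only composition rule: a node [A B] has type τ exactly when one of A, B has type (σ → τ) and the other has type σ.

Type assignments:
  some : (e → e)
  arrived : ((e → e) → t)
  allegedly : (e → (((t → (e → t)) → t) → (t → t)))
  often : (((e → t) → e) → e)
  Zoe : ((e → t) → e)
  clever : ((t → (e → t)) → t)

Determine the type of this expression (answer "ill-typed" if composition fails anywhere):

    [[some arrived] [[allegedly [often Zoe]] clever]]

t

[some arrived]: arrived is ((e → e) → t), some is (e → e); result t.
[often Zoe]: often is (((e → t) → e) → e), Zoe is ((e → t) → e); result e.
[allegedly [often Zoe]]: allegedly is (e → (((t → (e → t)) → t) → (t → t))), [often Zoe] is e; result (((t → (e → t)) → t) → (t → t)).
[[allegedly [often Zoe]] clever]: [allegedly [often Zoe]] is (((t → (e → t)) → t) → (t → t)), clever is ((t → (e → t)) → t); result (t → t).
[[some arrived] [[allegedly [often Zoe]] clever]]: [[allegedly [often Zoe]] clever] is (t → t), [some arrived] is t; result t.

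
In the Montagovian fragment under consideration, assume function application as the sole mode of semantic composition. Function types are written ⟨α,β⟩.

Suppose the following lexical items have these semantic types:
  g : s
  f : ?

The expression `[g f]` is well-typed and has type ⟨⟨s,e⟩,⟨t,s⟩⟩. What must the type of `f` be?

For [g f] to have type ⟨⟨s,e⟩,⟨t,s⟩⟩ with g of type s, f must be the function: f : ⟨s,⟨⟨s,e⟩,⟨t,s⟩⟩⟩.

⟨s,⟨⟨s,e⟩,⟨t,s⟩⟩⟩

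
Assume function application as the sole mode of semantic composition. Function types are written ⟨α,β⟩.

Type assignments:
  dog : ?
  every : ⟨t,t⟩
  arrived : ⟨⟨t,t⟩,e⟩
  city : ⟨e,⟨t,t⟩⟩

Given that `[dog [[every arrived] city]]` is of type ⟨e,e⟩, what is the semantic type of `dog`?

⟨⟨t,t⟩,⟨e,e⟩⟩

At [dog [[every arrived] city]] (required: ⟨e,e⟩): [[every arrived] city] is ⟨t,t⟩, which is not a function with range ⟨e,e⟩; hence dog is the functor — type ⟨⟨t,t⟩,⟨e,e⟩⟩.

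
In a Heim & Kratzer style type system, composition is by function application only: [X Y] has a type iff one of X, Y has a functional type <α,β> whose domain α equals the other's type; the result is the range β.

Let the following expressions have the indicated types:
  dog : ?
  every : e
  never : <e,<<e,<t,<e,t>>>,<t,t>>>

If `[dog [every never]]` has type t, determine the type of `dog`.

<<<e,<t,<e,t>>>,<t,t>>,t>

For [dog [every never]] to have type t with [every never] of type <<e,<t,<e,t>>>,<t,t>>, dog must be the function: dog : <<<e,<t,<e,t>>>,<t,t>>,t>.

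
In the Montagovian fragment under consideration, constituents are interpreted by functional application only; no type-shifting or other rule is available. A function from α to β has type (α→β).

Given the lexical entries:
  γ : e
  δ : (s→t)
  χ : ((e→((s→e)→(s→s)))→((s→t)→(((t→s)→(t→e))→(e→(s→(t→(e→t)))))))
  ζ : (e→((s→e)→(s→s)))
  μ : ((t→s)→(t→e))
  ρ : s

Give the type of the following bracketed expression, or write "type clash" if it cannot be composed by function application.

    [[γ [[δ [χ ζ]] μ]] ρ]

(t→(e→t))

[χ ζ]: χ is ((e→((s→e)→(s→s)))→((s→t)→(((t→s)→(t→e))→(e→(s→(t→(e→t))))))), ζ is (e→((s→e)→(s→s))); result ((s→t)→(((t→s)→(t→e))→(e→(s→(t→(e→t)))))).
[δ [χ ζ]]: [χ ζ] is ((s→t)→(((t→s)→(t→e))→(e→(s→(t→(e→t)))))), δ is (s→t); result (((t→s)→(t→e))→(e→(s→(t→(e→t))))).
[[δ [χ ζ]] μ]: [δ [χ ζ]] is (((t→s)→(t→e))→(e→(s→(t→(e→t))))), μ is ((t→s)→(t→e)); result (e→(s→(t→(e→t)))).
[γ [[δ [χ ζ]] μ]]: [[δ [χ ζ]] μ] is (e→(s→(t→(e→t)))), γ is e; result (s→(t→(e→t))).
[[γ [[δ [χ ζ]] μ]] ρ]: [γ [[δ [χ ζ]] μ]] is (s→(t→(e→t))), ρ is s; result (t→(e→t)).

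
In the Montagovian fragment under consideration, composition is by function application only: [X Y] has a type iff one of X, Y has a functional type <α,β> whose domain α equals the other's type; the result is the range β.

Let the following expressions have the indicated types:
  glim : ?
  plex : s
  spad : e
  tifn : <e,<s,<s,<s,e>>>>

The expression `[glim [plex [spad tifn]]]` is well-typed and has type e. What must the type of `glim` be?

<<s,<s,e>>,e>

[glim [plex [spad tifn]]] is required to be e. [plex [spad tifn]] : <s,<s,e>> cannot yield e as functor, so glim : <<s,<s,e>>,e>.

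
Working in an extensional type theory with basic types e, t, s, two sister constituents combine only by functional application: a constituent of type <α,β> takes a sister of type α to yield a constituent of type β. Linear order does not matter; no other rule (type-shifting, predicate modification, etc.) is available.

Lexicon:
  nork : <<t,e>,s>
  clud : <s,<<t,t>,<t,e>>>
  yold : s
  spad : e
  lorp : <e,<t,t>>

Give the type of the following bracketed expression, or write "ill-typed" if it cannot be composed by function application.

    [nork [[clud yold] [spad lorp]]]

[clud yold] — clud of type <s,<<t,t>,<t,e>>> combines with yold of type s: type <<t,t>,<t,e>>.
[spad lorp] — lorp of type <e,<t,t>> combines with spad of type e: type <t,t>.
[[clud yold] [spad lorp]] — [clud yold] of type <<t,t>,<t,e>> combines with [spad lorp] of type <t,t>: type <t,e>.
[nork [[clud yold] [spad lorp]]] — nork of type <<t,e>,s> combines with [[clud yold] [spad lorp]] of type <t,e>: type s.

s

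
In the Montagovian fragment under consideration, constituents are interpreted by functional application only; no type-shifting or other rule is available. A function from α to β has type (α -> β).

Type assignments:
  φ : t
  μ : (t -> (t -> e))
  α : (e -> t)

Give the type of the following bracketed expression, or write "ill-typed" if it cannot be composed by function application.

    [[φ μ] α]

ill-typed

At [φ μ], μ : (t -> (t -> e)) takes φ : t, giving (t -> e).
[[φ μ] α]: (t -> e) and (e -> t) cannot combine by function application — type clash.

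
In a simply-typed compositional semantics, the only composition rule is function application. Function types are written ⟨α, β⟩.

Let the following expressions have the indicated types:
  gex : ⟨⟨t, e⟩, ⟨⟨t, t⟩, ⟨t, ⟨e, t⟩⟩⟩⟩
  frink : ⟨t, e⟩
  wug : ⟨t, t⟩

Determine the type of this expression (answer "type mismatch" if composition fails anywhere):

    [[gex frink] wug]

⟨t, ⟨e, t⟩⟩

[gex frink]: ⟨⟨t, e⟩, ⟨⟨t, t⟩, ⟨t, ⟨e, t⟩⟩⟩⟩ applied to ⟨t, e⟩ yields ⟨⟨t, t⟩, ⟨t, ⟨e, t⟩⟩⟩.
[[gex frink] wug]: ⟨⟨t, t⟩, ⟨t, ⟨e, t⟩⟩⟩ applied to ⟨t, t⟩ yields ⟨t, ⟨e, t⟩⟩.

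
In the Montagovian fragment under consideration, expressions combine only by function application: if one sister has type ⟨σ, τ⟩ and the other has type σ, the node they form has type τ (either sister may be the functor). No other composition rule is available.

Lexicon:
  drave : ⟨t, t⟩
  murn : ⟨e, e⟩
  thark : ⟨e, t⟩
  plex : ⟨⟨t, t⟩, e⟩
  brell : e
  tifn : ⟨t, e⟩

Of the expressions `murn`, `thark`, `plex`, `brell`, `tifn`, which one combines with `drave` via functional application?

plex

murn : ⟨e, e⟩ — drave needs t; murn needs e; neither fits.
thark : ⟨e, t⟩ — drave needs t; thark needs e; neither fits.
plex — combines: plex : ⟨⟨t, t⟩, e⟩ takes drave : ⟨t, t⟩ as argument, giving e.
brell : e — drave needs t; brell needs nothing (atomic); neither fits.
tifn : ⟨t, e⟩ — drave needs t; tifn needs t; neither fits.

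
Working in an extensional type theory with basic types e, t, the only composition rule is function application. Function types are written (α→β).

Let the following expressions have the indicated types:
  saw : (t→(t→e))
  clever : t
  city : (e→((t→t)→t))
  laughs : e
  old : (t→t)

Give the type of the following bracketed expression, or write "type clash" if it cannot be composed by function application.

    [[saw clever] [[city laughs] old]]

e

[saw clever]: (t→(t→e)) applied to t yields (t→e).
[city laughs]: (e→((t→t)→t)) applied to e yields ((t→t)→t).
[[city laughs] old]: ((t→t)→t) applied to (t→t) yields t.
[[saw clever] [[city laughs] old]]: (t→e) applied to t yields e.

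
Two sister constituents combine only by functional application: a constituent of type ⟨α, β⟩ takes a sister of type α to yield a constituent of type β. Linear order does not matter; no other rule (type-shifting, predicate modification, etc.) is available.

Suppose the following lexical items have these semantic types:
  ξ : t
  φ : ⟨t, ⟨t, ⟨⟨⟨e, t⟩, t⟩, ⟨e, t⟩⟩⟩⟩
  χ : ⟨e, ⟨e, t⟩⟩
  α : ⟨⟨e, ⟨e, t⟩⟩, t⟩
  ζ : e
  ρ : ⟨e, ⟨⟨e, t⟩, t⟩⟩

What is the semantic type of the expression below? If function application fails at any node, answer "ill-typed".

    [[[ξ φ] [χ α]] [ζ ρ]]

[ξ φ]: ⟨t, ⟨t, ⟨⟨⟨e, t⟩, t⟩, ⟨e, t⟩⟩⟩⟩ applied to t yields ⟨t, ⟨⟨⟨e, t⟩, t⟩, ⟨e, t⟩⟩⟩.
[χ α]: ⟨⟨e, ⟨e, t⟩⟩, t⟩ applied to ⟨e, ⟨e, t⟩⟩ yields t.
[[ξ φ] [χ α]]: ⟨t, ⟨⟨⟨e, t⟩, t⟩, ⟨e, t⟩⟩⟩ applied to t yields ⟨⟨⟨e, t⟩, t⟩, ⟨e, t⟩⟩.
[ζ ρ]: ⟨e, ⟨⟨e, t⟩, t⟩⟩ applied to e yields ⟨⟨e, t⟩, t⟩.
[[[ξ φ] [χ α]] [ζ ρ]]: ⟨⟨⟨e, t⟩, t⟩, ⟨e, t⟩⟩ applied to ⟨⟨e, t⟩, t⟩ yields ⟨e, t⟩.

⟨e, t⟩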